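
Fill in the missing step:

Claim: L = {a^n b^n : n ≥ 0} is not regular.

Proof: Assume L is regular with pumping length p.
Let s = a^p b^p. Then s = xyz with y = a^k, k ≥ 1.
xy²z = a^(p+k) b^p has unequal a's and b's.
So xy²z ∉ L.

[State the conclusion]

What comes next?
This contradicts the pumping lemma for regular languages,
which guarantees xy^i z ∈ L for all i ≥ 0.

Since our assumption that L is regular leads to a contradiction,
we conclude that L = {a^n b^n : n ≥ 0} is NOT regular. ∎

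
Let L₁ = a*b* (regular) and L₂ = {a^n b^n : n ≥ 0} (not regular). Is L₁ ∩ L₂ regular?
No — L₁ ∩ L₂ is not regular.

Every string a^n b^n already lies in a*b*, so L₁ ∩ L₂ = {a^n b^n : n ≥ 0} = L₂ itself, which is the standard non-regular language (pump s = a^p b^p).

Note that the bare facts "L₁ regular, L₂ non-regular" do not settle the question by themselves: the closure of regular languages under ∪, ∩, complement and difference applies only when BOTH operands are regular. With a non-regular operand the result can come out regular or non-regular depending on the specific languages, so one has to work out L₁ ∩ L₂ for this particular pair, as above.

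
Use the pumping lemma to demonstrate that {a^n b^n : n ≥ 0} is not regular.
Assume for contradiction that L is regular, and let p ≥ 1 be the pumping length given by the pumping lemma.
Choose s = a^p b^p. Then s ∈ L and |s| = 2p ≥ p.
By the pumping lemma, s = xyz for some x, y, z with |xy| ≤ p, |y| ≥ 1, and xy^i z ∈ L for every i ≥ 0.
Since |xy| ≤ p and the first p symbols of s are all a's, we must have y = a^k for some k with 1 ≤ k ≤ p.

Take i = 2: xy²z = a^(p + k) b^p.
This string has p + k a's but p b's, and p + k > p because k ≥ 1. So xy²z ∉ L.

This contradicts the pumping lemma, which requires xy^i z ∈ L for all i ≥ 0.
Hence L = {a^n b^n : n ≥ 0} is not regular. ∎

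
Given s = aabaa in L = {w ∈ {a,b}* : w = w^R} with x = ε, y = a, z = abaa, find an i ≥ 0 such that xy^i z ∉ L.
i = 0

xy⁰z = ε · ε · abaa = abaa; abaa reversed is aaba ≠ abaa, so it is not a palindrome and is not in L.
(Other choices also work, e.g. i = 2, 3; only i = 1 is guaranteed to stay in L since xy¹z = s.)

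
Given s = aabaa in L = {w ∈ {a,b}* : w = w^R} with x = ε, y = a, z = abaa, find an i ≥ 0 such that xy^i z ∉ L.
i = 2

xy²z = ε · aa · abaa = aaabaa; aaabaa reversed is aabaaa ≠ aaabaa, so it is not a palindrome and is not in L.
(Other choices also work, e.g. i = 0, 3; only i = 1 is guaranteed to stay in L since xy¹z = s.)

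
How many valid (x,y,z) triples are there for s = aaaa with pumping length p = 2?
3

For s = 'aaaa' with pumping length p = 2:

Constraints: |xy| ≤ 2, |y| > 0

Valid decompositions (|xy| ≤ p, |y| ≥ 1):
  • x='', y='a', z='aaa'
  • x='a', y='a', z='aa'
  • x='', y='aa', z='aa'

Total count: 3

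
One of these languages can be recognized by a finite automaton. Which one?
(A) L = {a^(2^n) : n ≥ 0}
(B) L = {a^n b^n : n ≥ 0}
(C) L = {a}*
(C) {a}*

(C) L = {a}* is regular.

This can be recognized by a finite automaton (DFA/NFA).
Regular expressions like {a}* define regular languages.

The other choices are not regular:
- {a^n b^n : n ≥ 0}: After pumping, the number of a's and b's become unequal
- {a^(2^n) : n ≥ 0}: After pumping, length is no longer a power of 2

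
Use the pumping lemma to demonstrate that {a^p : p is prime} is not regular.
Assume for contradiction that L is regular, and let p ≥ 1 be the pumping length given by the pumping lemma.
Choose a prime q with q ≥ p (one exists because there are infinitely many primes) and let s = a^q. Then s ∈ L and |s| = q ≥ p.
By the pumping lemma, s = xyz for some x, y, z with |xy| ≤ p, |y| ≥ 1, and xy^i z ∈ L for every i ≥ 0.
Here y = a^k for some k with 1 ≤ k ≤ p, and xy^i z = a^(q + (i − 1)k) for every i ≥ 0.

Take i = q + 1: |xy^(q+1) z| = q + qk = q(k + 1).
Both factors satisfy q ≥ 2 and k + 1 ≥ 2, so q(k + 1) is composite, and xy^(q+1) z ∉ L.

This contradicts the pumping lemma, which requires xy^i z ∈ L for all i ≥ 0.
Hence L = {a^p : p is prime} is not regular. ∎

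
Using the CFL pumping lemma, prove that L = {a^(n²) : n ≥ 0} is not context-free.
Assume for contradiction that L is context-free, and let p ≥ 1 be the pumping length given by the pumping lemma for CFLs.
Choose s = a^(p²). Then s ∈ L and |s| = p² ≥ p.
By the CFL pumping lemma, s = uvxyz for some u, v, x, y, z with |vxy| ≤ p, |vy| ≥ 1, and uv^i xy^i z ∈ L for every i ≥ 0.
All symbols are a's, so only lengths matter: let k = |vy|, with 1 ≤ k ≤ |vxy| ≤ p.

Take i = 2: |uv²xy²z| = p² + k, and p² < p² + k ≤ p² + p < (p + 1)².
So the length lies strictly between consecutive squares and is not a perfect square; uv²xy²z ∉ L.

This contradicts the CFL pumping lemma, which requires uv^i xy^i z ∈ L for all i ≥ 0.
Hence L = {a^(n²) : n ≥ 0} is not context-free. ∎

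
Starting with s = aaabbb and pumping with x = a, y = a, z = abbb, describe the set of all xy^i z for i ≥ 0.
{xy^i z : i ≥ 0} = {a^(2+i) b^3 : i ≥ 0} = {aabbb, aaabbb, aaaabbb, ...}

With x = a, y = a, z = abbb: Starting with aaabbb and pumping the second 'a', we get strings with 2+i a's followed by 3 b's for i = 0, 1, 2, ...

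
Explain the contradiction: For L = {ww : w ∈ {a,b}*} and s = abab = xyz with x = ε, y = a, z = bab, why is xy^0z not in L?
xy⁰z = bab ∉ L

Pumping with i = 0 replaces y = a by y⁰ = ε:
- Original: s = xyz = abab; abab splits into halves ab · ab, which are equal, so it is in L (w = ab)
- Pumped: xy⁰z = ε · ε · bab = bab
- bab has odd length 3, so it cannot be written as ww and is not in L

The pumping lemma would require xy⁰z ∈ L, so this decomposition yields a contradiction.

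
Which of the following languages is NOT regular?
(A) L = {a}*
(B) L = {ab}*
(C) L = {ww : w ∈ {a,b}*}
(C) {ww : w ∈ {a,b}*}

(C) L = {ww : w ∈ {a,b}*} is NOT regular.

The pumping lemma can be used to prove this:
After pumping, the two halves no longer match

The other languages are regular because they can be recognized by finite automata.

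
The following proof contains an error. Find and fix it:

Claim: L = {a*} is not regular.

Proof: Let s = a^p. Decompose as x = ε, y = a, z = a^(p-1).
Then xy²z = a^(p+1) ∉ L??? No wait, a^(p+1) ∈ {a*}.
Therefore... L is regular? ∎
Error: The proof attempts to show a*  is not regular, but a* IS regular!

Correction: a* is a regular language (recognized by a simple DFA with one accepting state and self-loop on 'a'). The pumping lemma can only prove non-regularity, not regularity. For regular languages, pumping always works.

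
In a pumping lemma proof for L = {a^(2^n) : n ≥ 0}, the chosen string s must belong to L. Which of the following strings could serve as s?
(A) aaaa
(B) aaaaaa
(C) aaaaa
(A) aaaa

The pumping lemma is applied to a string s that lies in L, so first check membership of each option:
- (A) aaaa has length 4 = 2^2, so it is in L ✓
- (B) aaaaaa has length 6, strictly between 2^2 = 4 and 2^3 = 8, so it is not in L ✗
- (C) aaaaa has length 5, strictly between 2^2 = 4 and 2^3 = 8, so it is not in L ✗

Only (A) aaaa is in L, so it is the only candidate that could play the role of s.
(In a complete proof one picks s in terms of the pumping length p so that |s| ≥ p is guaranteed; a fixed string like aaaa illustrates the shape of such an s.)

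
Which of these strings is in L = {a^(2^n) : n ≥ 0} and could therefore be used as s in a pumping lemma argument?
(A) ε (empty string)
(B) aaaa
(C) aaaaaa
(B) aaaa

The pumping lemma is applied to a string s that lies in L, so first check membership of each option:
- (A) ε has length 0, which is not a power of 2, so it is not in L ✗
- (B) aaaa has length 4 = 2^2, so it is in L ✓
- (C) aaaaaa has length 6, strictly between 2^2 = 4 and 2^3 = 8, so it is not in L ✗

Only (B) aaaa is in L, so it is the only candidate that could play the role of s.
(In a complete proof one picks s in terms of the pumping length p so that |s| ≥ p is guaranteed; a fixed string like aaaa illustrates the shape of such an s.)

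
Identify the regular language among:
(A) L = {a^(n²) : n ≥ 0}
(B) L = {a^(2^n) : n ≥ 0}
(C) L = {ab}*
(C) {ab}*

(C) L = {ab}* is regular.

This can be recognized by a finite automaton (DFA/NFA).
Regular expressions like {ab}* define regular languages.

The other choices are not regular:
- {a^(n²) : n ≥ 0}: After pumping, length is no longer a perfect square
- {a^(2^n) : n ≥ 0}: After pumping, length is no longer a power of 2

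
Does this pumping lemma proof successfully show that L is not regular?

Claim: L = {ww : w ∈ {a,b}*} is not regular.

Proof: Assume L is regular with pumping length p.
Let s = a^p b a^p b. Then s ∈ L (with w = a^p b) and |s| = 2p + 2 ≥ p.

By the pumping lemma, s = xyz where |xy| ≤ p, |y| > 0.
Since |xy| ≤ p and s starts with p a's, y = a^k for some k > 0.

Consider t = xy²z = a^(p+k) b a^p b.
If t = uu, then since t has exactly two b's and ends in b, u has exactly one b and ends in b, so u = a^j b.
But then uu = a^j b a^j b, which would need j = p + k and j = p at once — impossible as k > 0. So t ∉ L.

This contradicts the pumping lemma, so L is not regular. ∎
The proof is correct.

This proof is valid because:
1. s = a^p b a^p b is in L and is chosen in terms of p, so |s| ≥ p holds for every p
2. The decomposition analysis is correct: |xy| ≤ p forces y to lie inside the leading a's
3. The contradiction is valid: the argument shows a^(p+k) b a^p b cannot be split into two equal halves
4. The conclusion follows logically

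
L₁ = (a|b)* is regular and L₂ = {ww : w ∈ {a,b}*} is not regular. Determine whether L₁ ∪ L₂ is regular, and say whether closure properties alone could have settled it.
Yes — L₁ ∪ L₂ is regular.

{ww} ⊆ (a|b)*, so L₁ ∪ L₂ = (a|b)*, which is regular.

Note that the bare facts "L₁ regular, L₂ non-regular" do not settle the question by themselves: the closure of regular languages under ∪, ∩, complement and difference applies only when BOTH operands are regular. With a non-regular operand the result can come out regular or non-regular depending on the specific languages, so one has to work out L₁ ∪ L₂ for this particular pair, as above.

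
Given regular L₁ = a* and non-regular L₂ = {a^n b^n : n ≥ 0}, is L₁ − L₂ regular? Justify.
Yes — L₁ − L₂ is regular.

The only string of a* that lies in {a^n b^n} is ε, so L₁ − L₂ = a* − {ε} = a⁺ = aa*, which is regular.

Note that the bare facts "L₁ regular, L₂ non-regular" do not settle the question by themselves: the closure of regular languages under ∪, ∩, complement and difference applies only when BOTH operands are regular. With a non-regular operand the result can come out regular or non-regular depending on the specific languages, so one has to work out L₁ − L₂ for this particular pair, as above.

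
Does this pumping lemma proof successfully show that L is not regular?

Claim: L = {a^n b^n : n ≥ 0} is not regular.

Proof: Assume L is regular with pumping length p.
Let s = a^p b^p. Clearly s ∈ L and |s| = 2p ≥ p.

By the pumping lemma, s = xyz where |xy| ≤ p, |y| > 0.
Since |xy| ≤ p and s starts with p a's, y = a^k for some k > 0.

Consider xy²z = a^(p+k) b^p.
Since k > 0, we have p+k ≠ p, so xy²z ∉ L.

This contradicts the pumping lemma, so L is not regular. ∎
The proof is correct.

This proof is valid because:
1. The string s = a^p b^p is correctly in L
2. The decomposition analysis is correct: y must consist only of a's
3. The contradiction is valid: pumping increases a's but not b's
4. The conclusion follows logically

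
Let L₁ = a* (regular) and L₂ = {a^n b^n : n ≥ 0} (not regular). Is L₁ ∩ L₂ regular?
Yes — L₁ ∩ L₂ is regular.

A string of a* contains no b's, and the only string of {a^n b^n} with no b's is ε (n = 0). So L₁ ∩ L₂ = {ε}, a finite language, which is regular.

Note that the bare facts "L₁ regular, L₂ non-regular" do not settle the question by themselves: the closure of regular languages under ∪, ∩, complement and difference applies only when BOTH operands are regular. With a non-regular operand the result can come out regular or non-regular depending on the specific languages, so one has to work out L₁ ∩ L₂ for this particular pair, as above.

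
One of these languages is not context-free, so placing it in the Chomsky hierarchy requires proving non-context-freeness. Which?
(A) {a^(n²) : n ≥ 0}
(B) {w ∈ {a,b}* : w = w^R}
(A) {a^(n²) : n ≥ 0}

(A) {a^(n²) : n ≥ 0} requires the CFL pumping lemma.

- {w ∈ {a,b}* : w = w^R} is context-free (but not regular)
  • Can be shown non-regular with the regular pumping lemma
  • After pumping, the string is no longer symmetric

- {a^(n²) : n ≥ 0} is NOT context-free
  • Requires the CFL pumping lemma to prove
  • Gaps between squares grow unboundedly

The CFL pumping lemma is "stronger" in that it can prove non-membership
in the larger class of context-free languages.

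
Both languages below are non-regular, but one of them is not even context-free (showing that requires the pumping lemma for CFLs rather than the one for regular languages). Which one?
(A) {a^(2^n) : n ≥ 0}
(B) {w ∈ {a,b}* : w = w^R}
(A) {a^(2^n) : n ≥ 0}

(A) {a^(2^n) : n ≥ 0} requires the CFL pumping lemma.

- {w ∈ {a,b}* : w = w^R} is context-free (but not regular)
  • Can be shown non-regular with the regular pumping lemma
  • After pumping, the string is no longer symmetric

- {a^(2^n) : n ≥ 0} is NOT context-free
  • Requires the CFL pumping lemma to prove
  • Gaps between powers of 2 grow exponentially

The CFL pumping lemma is "stronger" in that it can prove non-membership
in the larger class of context-free languages.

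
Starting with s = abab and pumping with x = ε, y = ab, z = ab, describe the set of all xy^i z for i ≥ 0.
{xy^i z : i ≥ 0} = {(ab)^(i+1) : i ≥ 0} = {ab, abab, ababab, ...}

With x = ε, y = ab, z = ab: Pumping 'ab' gives strings of alternating a's and b's.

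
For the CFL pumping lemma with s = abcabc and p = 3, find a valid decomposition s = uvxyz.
u='ab', v='c', x='a', y='b', z='c'

For s = abcabc with pumping length p = 3:

One valid decomposition:
- u = 'ab'
- v = 'c'
- x = 'a'
- y = 'b'
- z = 'c'

Verification:
- uvxyz = 'ab' + 'c' + 'a' + 'b' + 'c' = abcabc ✓
- |vxy| = |'cab'| = 3 ≤ 3 ✓
- |vy| = |'cb'| = 2 > 0 ✓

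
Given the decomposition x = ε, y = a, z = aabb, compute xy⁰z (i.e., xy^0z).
aabb

Given x = '', y = 'a', z = 'aabb' and i = 0:

xy^0z = x + y·y·...·y (0 times) + z
       = '' + 'a'^0 + 'aabb'
       = '' + '' + 'aabb'
       = 'aabb'

The pumped string is 'aabb' with length 4.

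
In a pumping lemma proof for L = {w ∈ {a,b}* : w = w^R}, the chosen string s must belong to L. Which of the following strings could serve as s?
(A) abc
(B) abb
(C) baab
(C) baab

The pumping lemma is applied to a string s that lies in L, so first check membership of each option:
- (A) abc reversed is cba ≠ abc, so it is not a palindrome and is not in L ✗
- (B) abb reversed is bba ≠ abb, so it is not a palindrome and is not in L ✗
- (C) baab reversed is baab, the same string, so it is a palindrome and is in L ✓

Only (C) baab is in L, so it is the only candidate that could play the role of s.
(In a complete proof one picks s in terms of the pumping length p so that |s| ≥ p is guaranteed; a fixed string like baab illustrates the shape of such an s.)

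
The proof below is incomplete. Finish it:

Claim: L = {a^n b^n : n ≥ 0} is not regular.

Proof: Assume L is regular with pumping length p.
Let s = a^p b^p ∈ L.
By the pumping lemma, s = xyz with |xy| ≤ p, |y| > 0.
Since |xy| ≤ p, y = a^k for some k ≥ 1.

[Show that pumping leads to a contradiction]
Consider xy²z = a^(p+k) b^p.

Since k ≥ 1, we have p + k > p.
So xy²z has more a's than b's: (p+k) a's vs p b's.
This means xy²z ∉ L because a^n b^n requires equal counts.

This contradicts the pumping lemma which states xy²z ∈ L.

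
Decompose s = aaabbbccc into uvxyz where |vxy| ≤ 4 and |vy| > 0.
u='aa', v='a', x='bb', y='b', z='ccc'

For s = aaabbbccc with pumping length p = 4:

One valid decomposition:
- u = 'aa'
- v = 'a'
- x = 'bb'
- y = 'b'
- z = 'ccc'

Verification:
- uvxyz = 'aa' + 'a' + 'bb' + 'b' + 'ccc' = aaabbbccc ✓
- |vxy| = |'abbb'| = 4 ≤ 4 ✓
- |vy| = |'ab'| = 2 > 0 ✓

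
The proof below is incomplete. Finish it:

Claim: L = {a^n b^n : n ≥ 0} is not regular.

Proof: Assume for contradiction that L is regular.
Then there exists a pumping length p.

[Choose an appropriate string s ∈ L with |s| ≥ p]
s = a^p b^p

This string is in L (has equal a's and b's) and has length 2p ≥ p.
Any decomposition xyz with |xy| ≤ p means y consists only of a's,
so pumping will unbalance the counts.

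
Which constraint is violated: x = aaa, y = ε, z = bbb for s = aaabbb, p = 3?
Violated: |y| > 0

The decomposition x = aaa, y = ε, z = bbb for s = aaabbb with p = 3
violates the constraint: |y| > 0

|y| = 0, but the pumping lemma requires |y| > 0 (y must be non-empty).

Pumping lemma constraints:
1. xyz = s (decomposition is valid)
2. |xy| ≤ p
3. |y| > 0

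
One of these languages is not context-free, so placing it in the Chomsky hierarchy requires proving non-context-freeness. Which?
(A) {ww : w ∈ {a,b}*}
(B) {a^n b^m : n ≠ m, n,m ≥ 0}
(A) {ww : w ∈ {a,b}*}

(A) {ww : w ∈ {a,b}*} requires the CFL pumping lemma.

- {a^n b^m : n ≠ m, n,m ≥ 0} is context-free (but not regular)
  • Can be shown non-regular with the regular pumping lemma
  • After pumping a's, we can make n = m

- {ww : w ∈ {a,b}*} is NOT context-free
  • Requires the CFL pumping lemma to prove
  • Even a PDA cannot compare two arbitrary halves symbol by symbol; CFL pumping on a^p b^p a^p b^p fails

The CFL pumping lemma is "stronger" in that it can prove non-membership
in the larger class of context-free languages.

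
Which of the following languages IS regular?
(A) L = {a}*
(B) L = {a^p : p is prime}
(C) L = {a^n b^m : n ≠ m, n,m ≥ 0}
(A) {a}*

(A) L = {a}* is regular.

This can be recognized by a finite automaton (DFA/NFA).
Regular expressions like {a}* define regular languages.

The other choices are not regular:
- {a^n b^m : n ≠ m, n,m ≥ 0}: After pumping a's, we can make n = m
- {a^p : p is prime}: After pumping, the length becomes composite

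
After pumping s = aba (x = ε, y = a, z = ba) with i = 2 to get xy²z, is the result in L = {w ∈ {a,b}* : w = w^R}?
No

xy²z = ε · aa · ba = aaba.
aaba reversed is abaa ≠ aaba, so it is not a palindrome and is not in L.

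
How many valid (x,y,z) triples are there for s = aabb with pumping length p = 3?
6

For s = 'aabb' with pumping length p = 3:

Constraints: |xy| ≤ 3, |y| > 0

Valid decompositions (|xy| ≤ p, |y| ≥ 1):
  • x='', y='a', z='abb'
  • x='a', y='a', z='bb'
  • x='', y='aa', z='bb'
  • x='aa', y='b', z='b'
  • x='a', y='ab', z='b'
  • x='', y='aab', z='b'

Total count: 6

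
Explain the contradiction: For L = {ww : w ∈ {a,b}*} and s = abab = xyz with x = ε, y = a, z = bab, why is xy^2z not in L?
xy²z = aabab ∉ L

Pumping with i = 2 replaces y = a by y² = aa:
- Original: s = xyz = abab; abab splits into halves ab · ab, which are equal, so it is in L (w = ab)
- Pumped: xy²z = ε · aa · bab = aabab
- aabab has odd length 5, so it cannot be written as ww and is not in L

The pumping lemma would require xy²z ∈ L, so this decomposition yields a contradiction.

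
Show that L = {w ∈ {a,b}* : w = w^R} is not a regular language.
Assume for contradiction that L is regular, and let p ≥ 1 be the pumping length given by the pumping lemma.
Choose s = a^p b a^p. Then s ∈ L (it reads the same in both directions) and |s| = 2p + 1 ≥ p.
By the pumping lemma, s = xyz for some x, y, z with |xy| ≤ p, |y| ≥ 1, and xy^i z ∈ L for every i ≥ 0.
Since |xy| ≤ p and the first p symbols of s are all a's, y = a^k for some k with 1 ≤ k ≤ p.

Take i = 0: xy⁰z = a^(p − k) b a^p.
Its reversal is a^p b a^(p − k). These differ because the block of a's before the unique b has length p − k in one and p in the other, and p − k ≠ p since k ≥ 1. So xy⁰z is not a palindrome, i.e. xy⁰z ∉ L.

This contradicts the pumping lemma, which requires xy^i z ∈ L for all i ≥ 0.
Hence L = {w ∈ {a,b}* : w = w^R} is not regular. ∎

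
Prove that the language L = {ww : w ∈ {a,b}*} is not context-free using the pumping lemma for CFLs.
Assume for contradiction that L is context-free, and let p ≥ 1 be the pumping length given by the pumping lemma for CFLs.
Choose s = a^p b^p a^p b^p. Then s ∈ L (take w = a^p b^p) and |s| = 4p ≥ p.
By the CFL pumping lemma, s = uvxyz for some u, v, x, y, z with |vxy| ≤ p, |vy| ≥ 1, and uv^i xy^i z ∈ L for every i ≥ 0.

Write s as four blocks A₁ B₁ A₂ B₂ with A₁ = A₂ = a^p and B₁ = B₂ = b^p. Since |vxy| ≤ p, the window vxy lies inside at most two adjacent blocks. Take i = 0 and let t = uxz, so |t| = 4p − |vy| with 1 ≤ |vy| ≤ p. If |t| is odd, t ∉ L immediately, so assume |vy| is even (hence |vy| ≥ 2) and |t|/2 = 2p − |vy|/2, which satisfies p ≤ |t|/2 ≤ 2p − 1.

Case 1 (vxy inside A₁B₁): t = a^(p−j) b^(p−l) a^p b^p with j + l = |vy|. The second half of t has length < 2p, so it is a suffix of the trailing a^p b^p and ends in b; the first half is a^(p−j) b^(p−l) a^((j+l)/2), which ends in a because (j+l)/2 ≥ 1. The halves differ, so t ∉ L.

Case 2 (vxy inside B₁A₂, straddling the middle): t = a^p b^(p−j) a^(p−l) b^p with j + l = |vy|. If t = ww, then w is a prefix of t of length ≥ p, so w begins with a^p; and w is a suffix of t of length ≥ p, so w ends with b^p. That forces |w| ≥ 2p, contradicting |w| = |t|/2 ≤ 2p − 1. So t ∉ L.

Case 3 (vxy inside A₂B₂): t = a^p b^p a^(p−j) b^(p−l) with j + l = |vy|. The first half of t is a prefix of a^p b^p, so it begins with a; the second half is b^((j+l)/2) a^(p−j) b^(p−l), which begins with b. The halves differ, so t ∉ L.

In every case uv⁰xy⁰z = uxz ∉ L.

This contradicts the CFL pumping lemma, which requires uv^i xy^i z ∈ L for all i ≥ 0.
Hence L = {ww : w ∈ {a,b}*} is not context-free. ∎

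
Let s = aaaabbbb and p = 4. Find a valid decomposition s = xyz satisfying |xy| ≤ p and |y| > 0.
x = 'a', y = 'a', z = 'aabbbb'

For s = aaaabbbb and p = 4, one valid decomposition is:
- x = 'a' (length 1)
- y = 'a' (length 1)
- z = 'aabbbb' (length 6)

Verification:
- xyz = 'a' + 'a' + 'aabbbb' = aaaabbbb ✓
- |xy| = 2 ≤ 4 ✓
- |y| = 1 > 0 ✓

All pumping lemma constraints are satisfied.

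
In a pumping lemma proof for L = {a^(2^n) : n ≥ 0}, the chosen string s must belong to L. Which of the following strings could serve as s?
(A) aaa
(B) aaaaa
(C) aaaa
(C) aaaa

The pumping lemma is applied to a string s that lies in L, so first check membership of each option:
- (A) aaa has length 3, strictly between 2^1 = 2 and 2^2 = 4, so it is not in L ✗
- (B) aaaaa has length 5, strictly between 2^2 = 4 and 2^3 = 8, so it is not in L ✗
- (C) aaaa has length 4 = 2^2, so it is in L ✓

Only (C) aaaa is in L, so it is the only candidate that could play the role of s.
(In a complete proof one picks s in terms of the pumping length p so that |s| ≥ p is guaranteed; a fixed string like aaaa illustrates the shape of such an s.)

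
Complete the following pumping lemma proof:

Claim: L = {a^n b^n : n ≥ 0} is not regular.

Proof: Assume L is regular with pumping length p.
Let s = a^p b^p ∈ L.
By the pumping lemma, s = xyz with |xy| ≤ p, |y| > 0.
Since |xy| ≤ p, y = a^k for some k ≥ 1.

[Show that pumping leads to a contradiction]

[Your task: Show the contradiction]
Consider xy²z = a^(p+k) b^p.

Since k ≥ 1, we have p + k > p.
So xy²z has more a's than b's: (p+k) a's vs p b's.
This means xy²z ∉ L because a^n b^n requires equal counts.

This contradicts the pumping lemma which states xy²z ∈ L.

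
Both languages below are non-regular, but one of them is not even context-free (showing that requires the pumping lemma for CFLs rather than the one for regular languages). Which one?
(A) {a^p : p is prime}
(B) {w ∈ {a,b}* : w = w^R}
(A) {a^p : p is prime}

(A) {a^p : p is prime} requires the CFL pumping lemma.

- {w ∈ {a,b}* : w = w^R} is context-free (but not regular)
  • Can be shown non-regular with the regular pumping lemma
  • After pumping, the string is no longer symmetric

- {a^p : p is prime} is NOT context-free
  • Requires the CFL pumping lemma to prove
  • The CFL pumping lemma also fails because prime gaps are unbounded

The CFL pumping lemma is "stronger" in that it can prove non-membership
in the larger class of context-free languages.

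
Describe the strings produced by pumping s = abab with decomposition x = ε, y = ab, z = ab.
{xy^i z : i ≥ 0} = {(ab)^(i+1) : i ≥ 0} = {ab, abab, ababab, ...}

With x = ε, y = ab, z = ab: Pumping 'ab' gives strings of alternating a's and b's.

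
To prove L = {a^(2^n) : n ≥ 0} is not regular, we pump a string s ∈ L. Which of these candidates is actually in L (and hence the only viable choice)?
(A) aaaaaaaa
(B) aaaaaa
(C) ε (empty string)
(A) aaaaaaaa

The pumping lemma is applied to a string s that lies in L, so first check membership of each option:
- (A) aaaaaaaa has length 8 = 2^3, so it is in L ✓
- (B) aaaaaa has length 6, strictly between 2^2 = 4 and 2^3 = 8, so it is not in L ✗
- (C) ε has length 0, which is not a power of 2, so it is not in L ✗

Only (A) aaaaaaaa is in L, so it is the only candidate that could play the role of s.
(In a complete proof one picks s in terms of the pumping length p so that |s| ≥ p is guaranteed; a fixed string like aaaaaaaa illustrates the shape of such an s.)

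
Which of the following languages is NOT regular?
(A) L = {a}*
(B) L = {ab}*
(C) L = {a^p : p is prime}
(C) {a^p : p is prime}

(C) L = {a^p : p is prime} is NOT regular.

The pumping lemma can be used to prove this:
After pumping, the length becomes composite

The other languages are regular because they can be recognized by finite automata.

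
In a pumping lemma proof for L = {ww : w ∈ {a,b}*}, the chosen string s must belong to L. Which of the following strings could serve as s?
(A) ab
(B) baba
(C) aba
(B) baba

The pumping lemma is applied to a string s that lies in L, so first check membership of each option:
- (A) ab has length 2; its halves are a and b, which differ, so it is not in L ✗
- (B) baba splits into halves ba · ba, which are equal, so it is in L (w = ba) ✓
- (C) aba has odd length 3, so it cannot be written as ww and is not in L ✗

Only (B) baba is in L, so it is the only candidate that could play the role of s.
(In a complete proof one picks s in terms of the pumping length p so that |s| ≥ p is guaranteed; a fixed string like baba illustrates the shape of such an s.)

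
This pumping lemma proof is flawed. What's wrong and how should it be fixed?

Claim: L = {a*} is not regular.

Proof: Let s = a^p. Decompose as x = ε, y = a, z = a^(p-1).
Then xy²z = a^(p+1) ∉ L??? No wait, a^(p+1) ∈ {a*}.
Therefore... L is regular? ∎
Error: The proof attempts to show a*  is not regular, but a* IS regular!

Correction: a* is a regular language (recognized by a simple DFA with one accepting state and self-loop on 'a'). The pumping lemma can only prove non-regularity, not regularity. For regular languages, pumping always works.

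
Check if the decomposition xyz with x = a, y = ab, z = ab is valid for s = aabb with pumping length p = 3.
Violated: xyz = s

The decomposition x = a, y = ab, z = ab for s = aabb with p = 3
violates the constraint: xyz = s

xyz = 'a' + 'ab' + 'ab' = 'aabab' ≠ 'aabb' = s. The decomposition doesn't reconstruct s.

Pumping lemma constraints:
1. xyz = s (decomposition is valid)
2. |xy| ≤ p
3. |y| > 0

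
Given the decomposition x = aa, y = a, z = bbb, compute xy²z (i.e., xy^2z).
aaaabbb

Given x = 'aa', y = 'a', z = 'bbb' and i = 2:

xy^2z = x + y·y·...·y (2 times) + z
       = 'aa' + 'a'^2 + 'bbb'
       = 'aa' + 'aa' + 'bbb'
       = 'aaaabbb'

The pumped string is 'aaaabbb' with length 7.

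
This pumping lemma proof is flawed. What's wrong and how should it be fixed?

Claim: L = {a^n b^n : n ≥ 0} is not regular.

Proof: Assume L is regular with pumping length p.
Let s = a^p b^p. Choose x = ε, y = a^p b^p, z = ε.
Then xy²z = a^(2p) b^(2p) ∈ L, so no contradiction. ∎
Error: The decomposition violates |xy| ≤ p. With y = a^p b^p, |xy| = |y| = 2p > p. (The proof also miscomputes xy²z, which would be a^p b^p a^p b^p rather than a^(2p) b^(2p), and it wrongly treats one harmless decomposition as settling the matter — the prover does not get to choose the decomposition.)

Correction: The pumping lemma requires |xy| ≤ p, and the argument must handle every decomposition satisfying |xy| ≤ p, |y| ≥ 1. Since s starts with p a's, any such y consists only of a's, say y = a^k with k ≥ 1. Then xy²z = a^(p+k) b^p has unequal numbers of a's and b's, so xy²z ∉ L — the required contradiction.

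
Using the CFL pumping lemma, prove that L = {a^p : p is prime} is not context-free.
Assume for contradiction that L is context-free, and let p ≥ 1 be the pumping length given by the pumping lemma for CFLs.
Choose a prime q with q ≥ p and let s = a^q. Then s ∈ L and |s| = q ≥ p.
By the CFL pumping lemma, s = uvxyz for some u, v, x, y, z with |vxy| ≤ p, |vy| ≥ 1, and uv^i xy^i z ∈ L for every i ≥ 0.
All symbols are a's, so only lengths matter: let k = |vy|, with 1 ≤ k ≤ p. Then |uv^i xy^i z| = q + (i − 1)k.

Take i = q + 1: the length is q + qk = q(k + 1).
Both factors satisfy q ≥ 2 and k + 1 ≥ 2, so q(k + 1) is composite and uv^(q+1) xy^(q+1) z ∉ L.

This contradicts the CFL pumping lemma, which requires uv^i xy^i z ∈ L for all i ≥ 0.
Hence L = {a^p : p is prime} is not context-free. ∎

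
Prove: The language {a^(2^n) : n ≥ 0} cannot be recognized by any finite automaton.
Assume for contradiction that L is regular, and let p ≥ 1 be the pumping length given by the pumping lemma.
Choose s = a^(2^p). Then s ∈ L and |s| = 2^p ≥ p.
By the pumping lemma, s = xyz for some x, y, z with |xy| ≤ p, |y| ≥ 1, and xy^i z ∈ L for every i ≥ 0.
Here y = a^k for some k with 1 ≤ k ≤ |xy| ≤ p, and p < 2^p.

Take i = 2: |xy²z| = 2^p + k.
Now 2^p < 2^p + k ≤ 2^p + p < 2^p + 2^p = 2^(p+1).
So |xy²z| lies strictly between the consecutive powers of two 2^p and 2^(p+1), hence is not a power of 2, and xy²z ∉ L.

This contradicts the pumping lemma, which requires xy^i z ∈ L for all i ≥ 0.
Hence L = {a^(2^n) : n ≥ 0} is not regular. ∎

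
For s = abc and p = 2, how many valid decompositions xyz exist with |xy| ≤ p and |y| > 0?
3

For s = 'abc' with pumping length p = 2:

Constraints: |xy| ≤ 2, |y| > 0

Valid decompositions (|xy| ≤ p, |y| ≥ 1):
  • x='', y='a', z='bc'
  • x='a', y='b', z='c'
  • x='', y='ab', z='c'

Total count: 3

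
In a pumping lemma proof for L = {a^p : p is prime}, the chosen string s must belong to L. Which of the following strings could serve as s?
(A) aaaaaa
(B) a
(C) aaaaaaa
(C) aaaaaaa

The pumping lemma is applied to a string s that lies in L, so first check membership of each option:
- (A) aaaaaa has length 6 = 2 × 3, which is not prime, so it is not in L ✗
- (B) a has length 1, which is not prime, so it is not in L ✗
- (C) aaaaaaa has length 7, which is prime, so it is in L ✓

Only (C) aaaaaaa is in L, so it is the only candidate that could play the role of s.
(In a complete proof one picks s in terms of the pumping length p so that |s| ≥ p is guaranteed; a fixed string like aaaaaaa illustrates the shape of such an s.)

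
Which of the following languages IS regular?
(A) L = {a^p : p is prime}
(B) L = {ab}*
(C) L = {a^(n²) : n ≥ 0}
(B) {ab}*

(B) L = {ab}* is regular.

This can be recognized by a finite automaton (DFA/NFA).
Regular expressions like {ab}* define regular languages.

The other choices are not regular:
- {a^p : p is prime}: After pumping, the length becomes composite
- {a^(n²) : n ≥ 0}: After pumping, length is no longer a perfect square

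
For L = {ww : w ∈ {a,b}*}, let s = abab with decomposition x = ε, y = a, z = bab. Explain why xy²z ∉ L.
xy²z = aabab ∉ L

Pumping with i = 2 replaces y = a by y² = aa:
- Original: s = xyz = abab; abab splits into halves ab · ab, which are equal, so it is in L (w = ab)
- Pumped: xy²z = ε · aa · bab = aabab
- aabab has odd length 5, so it cannot be written as ww and is not in L

The pumping lemma would require xy²z ∈ L, so this decomposition yields a contradiction.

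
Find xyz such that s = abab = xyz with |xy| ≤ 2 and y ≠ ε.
x = 'a', y = 'b', z = 'ab'

For s = abab and p = 2, one valid decomposition is:
- x = 'a' (length 1)
- y = 'b' (length 1)
- z = 'ab' (length 2)

Verification:
- xyz = 'a' + 'b' + 'ab' = abab ✓
- |xy| = 2 ≤ 2 ✓
- |y| = 1 > 0 ✓

All pumping lemma constraints are satisfied.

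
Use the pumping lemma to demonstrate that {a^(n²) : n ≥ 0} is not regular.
Assume for contradiction that L is regular, and let p ≥ 1 be the pumping length given by the pumping lemma.
Choose s = a^(p²). Then s ∈ L and |s| = p² ≥ p.
By the pumping lemma, s = xyz for some x, y, z with |xy| ≤ p, |y| ≥ 1, and xy^i z ∈ L for every i ≥ 0.
Here y = a^k for some k with 1 ≤ k ≤ |xy| ≤ p.

Take i = 2: |xy²z| = p² + k.
Now p² < p² + k ≤ p² + p < p² + 2p + 1 = (p + 1)².
So |xy²z| lies strictly between the consecutive squares p² and (p + 1)², hence is not a perfect square, and xy²z ∉ L.

This contradicts the pumping lemma, which requires xy^i z ∈ L for all i ≥ 0.
Hence L = {a^(n²) : n ≥ 0} is not regular. ∎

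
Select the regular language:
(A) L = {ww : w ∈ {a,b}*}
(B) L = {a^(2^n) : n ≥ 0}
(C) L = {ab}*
(C) {ab}*

(C) L = {ab}* is regular.

This can be recognized by a finite automaton (DFA/NFA).
Regular expressions like {ab}* define regular languages.

The other choices are not regular:
- {a^(2^n) : n ≥ 0}: After pumping, length is no longer a power of 2
- {ww : w ∈ {a,b}*}: After pumping, the two halves no longer match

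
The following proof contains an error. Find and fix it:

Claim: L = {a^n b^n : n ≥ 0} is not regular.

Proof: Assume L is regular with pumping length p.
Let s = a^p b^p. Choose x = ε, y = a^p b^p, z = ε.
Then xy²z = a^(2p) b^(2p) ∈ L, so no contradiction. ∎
Error: The decomposition violates |xy| ≤ p. With y = a^p b^p, |xy| = |y| = 2p > p. (The proof also miscomputes xy²z, which would be a^p b^p a^p b^p rather than a^(2p) b^(2p), and it wrongly treats one harmless decomposition as settling the matter — the prover does not get to choose the decomposition.)

Correction: The pumping lemma requires |xy| ≤ p, and the argument must handle every decomposition satisfying |xy| ≤ p, |y| ≥ 1. Since s starts with p a's, any such y consists only of a's, say y = a^k with k ≥ 1. Then xy²z = a^(p+k) b^p has unequal numbers of a's and b's, so xy²z ∉ L — the required contradiction.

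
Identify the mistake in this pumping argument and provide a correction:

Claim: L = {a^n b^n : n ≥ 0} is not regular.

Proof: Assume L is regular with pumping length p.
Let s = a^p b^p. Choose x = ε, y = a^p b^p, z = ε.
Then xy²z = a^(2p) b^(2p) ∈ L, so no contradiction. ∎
Error: The decomposition violates |xy| ≤ p. With y = a^p b^p, |xy| = |y| = 2p > p. (The proof also miscomputes xy²z, which would be a^p b^p a^p b^p rather than a^(2p) b^(2p), and it wrongly treats one harmless decomposition as settling the matter — the prover does not get to choose the decomposition.)

Correction: The pumping lemma requires |xy| ≤ p, and the argument must handle every decomposition satisfying |xy| ≤ p, |y| ≥ 1. Since s starts with p a's, any such y consists only of a's, say y = a^k with k ≥ 1. Then xy²z = a^(p+k) b^p has unequal numbers of a's and b's, so xy²z ∉ L — the required contradiction.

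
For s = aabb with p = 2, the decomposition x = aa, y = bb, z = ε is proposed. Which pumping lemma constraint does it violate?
Violated: |xy| ≤ p

The decomposition x = aa, y = bb, z = ε for s = aabb with p = 2
violates the constraint: |xy| ≤ p

|xy| = |aabb| = 4 > 2 = p. The decomposition puts too many characters in xy.

Pumping lemma constraints:
1. xyz = s (decomposition is valid)
2. |xy| ≤ p
3. |y| > 0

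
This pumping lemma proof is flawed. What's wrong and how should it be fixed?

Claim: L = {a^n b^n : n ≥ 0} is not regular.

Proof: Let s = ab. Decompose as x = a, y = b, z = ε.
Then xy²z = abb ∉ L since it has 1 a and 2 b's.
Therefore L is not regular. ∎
Error: The string s = ab might be shorter than the pumping length p.

Correction: Choose s = a^p b^p to ensure |s| ≥ p. Also, the decomposition is wrong: with |xy| ≤ p, y cannot include b's when s starts with p a's.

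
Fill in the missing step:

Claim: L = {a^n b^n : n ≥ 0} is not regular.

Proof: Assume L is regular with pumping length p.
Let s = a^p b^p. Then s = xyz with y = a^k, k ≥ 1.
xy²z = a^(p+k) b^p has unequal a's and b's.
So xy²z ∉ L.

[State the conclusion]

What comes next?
This contradicts the pumping lemma for regular languages,
which guarantees xy^i z ∈ L for all i ≥ 0.

Since our assumption that L is regular leads to a contradiction,
we conclude that L = {a^n b^n : n ≥ 0} is NOT regular. ∎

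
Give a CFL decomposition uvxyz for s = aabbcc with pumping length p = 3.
u='aa', v='b', x='b', y='c', z='c'

For s = aabbcc with pumping length p = 3:

One valid decomposition:
- u = 'aa'
- v = 'b'
- x = 'b'
- y = 'c'
- z = 'c'

Verification:
- uvxyz = 'aa' + 'b' + 'b' + 'c' + 'c' = aabbcc ✓
- |vxy| = |'bbc'| = 3 ≤ 3 ✓
- |vy| = |'bc'| = 2 > 0 ✓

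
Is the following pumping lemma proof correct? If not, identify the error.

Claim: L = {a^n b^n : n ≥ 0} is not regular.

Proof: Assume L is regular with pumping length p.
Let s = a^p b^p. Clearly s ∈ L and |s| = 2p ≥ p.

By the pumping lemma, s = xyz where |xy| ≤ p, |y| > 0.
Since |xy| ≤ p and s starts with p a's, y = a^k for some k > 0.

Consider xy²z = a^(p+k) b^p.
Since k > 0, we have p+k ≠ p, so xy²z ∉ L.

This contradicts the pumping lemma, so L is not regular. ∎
The proof is correct.

This proof is valid because:
1. The string s = a^p b^p is correctly in L
2. The decomposition analysis is correct: y must consist only of a's
3. The contradiction is valid: pumping increases a's but not b's
4. The conclusion follows logically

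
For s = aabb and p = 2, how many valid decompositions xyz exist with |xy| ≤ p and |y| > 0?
3

For s = 'aabb' with pumping length p = 2:

Constraints: |xy| ≤ 2, |y| > 0

Valid decompositions (|xy| ≤ p, |y| ≥ 1):
  • x='', y='a', z='abb'
  • x='a', y='a', z='bb'
  • x='', y='aa', z='bb'

Total count: 3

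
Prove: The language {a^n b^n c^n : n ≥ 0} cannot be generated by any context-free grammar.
Assume for contradiction that L is context-free, and let p ≥ 1 be the pumping length given by the pumping lemma for CFLs.
Choose s = a^p b^p c^p. Then s ∈ L and |s| = 3p ≥ p.
By the CFL pumping lemma, s = uvxyz for some u, v, x, y, z with |vxy| ≤ p, |vy| ≥ 1, and uv^i xy^i z ∈ L for every i ≥ 0.

Because |vxy| ≤ p, the window vxy cannot contain both an a and a c: any substring of s containing both must include the entire block b^p plus at least one a and one c, so it has length ≥ p + 2 > p.
Hence at least one of the letters a, c does not occur in vy at all.

Take i = 0: the string uxz is obtained from s by deleting |vy| ≥ 1 symbols, so |uxz| = 3p − |vy| < 3p.
But the letter (a or c) that does not occur in vy still occurs exactly p times in uxz. Every string of L with exactly p copies of some letter is a^p b^p c^p, of length 3p. Since |uxz| < 3p, uxz ∉ L.

This contradicts the CFL pumping lemma, which requires uv^i xy^i z ∈ L for all i ≥ 0.
Hence L = {a^n b^n c^n : n ≥ 0} is not context-free. ∎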